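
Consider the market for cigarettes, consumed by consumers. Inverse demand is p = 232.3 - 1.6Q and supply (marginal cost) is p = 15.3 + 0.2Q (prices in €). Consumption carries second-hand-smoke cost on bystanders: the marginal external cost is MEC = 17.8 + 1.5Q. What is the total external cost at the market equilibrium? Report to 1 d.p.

Market equilibrium (private): 15.3 + 0.2Q = 232.3 - 1.6Q → Q_m = 120.5556.
Total external cost = ∫₀^{Q_m} (17.8 + 1.5Q) dQ = 17.8×120.5556 + ½×1.5×120.5556² = 13046.1292.

€13046.1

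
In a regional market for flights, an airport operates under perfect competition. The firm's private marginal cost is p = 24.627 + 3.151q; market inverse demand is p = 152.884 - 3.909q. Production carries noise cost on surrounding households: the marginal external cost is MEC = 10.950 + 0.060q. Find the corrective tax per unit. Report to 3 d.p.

tax = 11.939 per unit

Social marginal cost = private MC + MEC = 35.577 + 3.211q.
Set SMC = demand: 35.577 + 3.211q = 152.884 - 3.909q → q* = 16.4757.
The Pigouvian tax equals MEC at q*: 10.950 + 0.060×16.4757 = 11.9385.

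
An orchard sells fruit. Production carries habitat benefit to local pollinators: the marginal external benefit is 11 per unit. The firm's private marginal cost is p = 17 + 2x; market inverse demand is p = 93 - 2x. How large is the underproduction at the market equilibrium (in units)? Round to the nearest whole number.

Market equilibrium (private): 17 + 2x = 93 - 2x → x_m = 19.0000.
Social marginal cost = private MC − MEB = 6 + 2x.
Set SMC = demand: 6 + 2x = 93 - 2x → x* = 21.7500.
Gap = |19.0000 − 21.7500| = 2.7500.

3 units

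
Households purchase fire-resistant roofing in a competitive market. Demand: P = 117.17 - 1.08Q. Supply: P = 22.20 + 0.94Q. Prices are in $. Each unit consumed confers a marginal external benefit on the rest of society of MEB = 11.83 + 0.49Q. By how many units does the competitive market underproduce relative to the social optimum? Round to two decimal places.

22.79 units

Market equilibrium (private): 22.20 + 0.94Q = 117.17 - 1.08Q → Q_m = 47.0149.
Social marginal benefit = demand + MEB = 129.00 - 0.59Q.
Set SMB = MC: 129.00 - 0.59Q = 22.20 + 0.94Q → Q* = 69.8039.
Gap = |47.0149 − 69.8039| = 22.7890.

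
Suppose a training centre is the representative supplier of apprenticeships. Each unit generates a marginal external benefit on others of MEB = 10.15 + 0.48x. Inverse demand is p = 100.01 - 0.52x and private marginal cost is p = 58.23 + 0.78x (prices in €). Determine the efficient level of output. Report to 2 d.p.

Social marginal cost = private MC − MEB = 48.08 + 0.30x.
Set SMC = demand: 48.08 + 0.30x = 100.01 - 0.52x → x* = 63.3293.

x* = 63.33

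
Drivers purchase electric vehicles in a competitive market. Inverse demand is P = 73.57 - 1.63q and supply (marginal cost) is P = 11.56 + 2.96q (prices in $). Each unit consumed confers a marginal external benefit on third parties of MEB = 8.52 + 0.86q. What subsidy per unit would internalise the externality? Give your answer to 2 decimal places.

subsidy = $24.78 per unit

Social marginal benefit = demand + MEB = 82.09 - 0.77q.
Set SMB = MC: 82.09 - 0.77q = 11.56 + 2.96q → q* = 18.9088.
The Pigouvian subsidy equals MEB at q*: 8.52 + 0.86×18.9088 = 24.7816.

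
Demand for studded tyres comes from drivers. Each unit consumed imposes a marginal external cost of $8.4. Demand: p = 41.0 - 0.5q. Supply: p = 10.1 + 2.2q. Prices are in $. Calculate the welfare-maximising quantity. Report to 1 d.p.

Social marginal benefit = demand − MEC = 32.6 - 0.5q.
Set SMB = MC: 32.6 - 0.5q = 10.1 + 2.2q → q* = 8.3333.

q* = 8.3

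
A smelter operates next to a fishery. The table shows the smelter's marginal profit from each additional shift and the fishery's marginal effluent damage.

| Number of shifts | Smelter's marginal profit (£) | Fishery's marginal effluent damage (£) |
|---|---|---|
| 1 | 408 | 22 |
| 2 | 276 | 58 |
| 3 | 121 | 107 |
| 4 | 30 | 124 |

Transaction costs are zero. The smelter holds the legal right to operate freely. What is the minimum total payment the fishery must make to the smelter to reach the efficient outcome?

Left alone the smelter would choose level 4 (marginal profit stays positive).
Efficient level: k* = 3 (marginal profit ≥ marginal effluent damage through 3).
The fishery must at least cover the smelter's forgone profit from cutting 4→3: 30 = 30.

£30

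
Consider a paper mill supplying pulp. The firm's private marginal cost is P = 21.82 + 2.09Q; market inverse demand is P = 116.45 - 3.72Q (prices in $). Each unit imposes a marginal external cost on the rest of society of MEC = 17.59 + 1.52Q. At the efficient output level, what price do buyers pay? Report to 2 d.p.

Social marginal cost = private MC + MEC = 39.41 + 3.61Q.
Set SMC = demand: 39.41 + 3.61Q = 116.45 - 3.72Q → Q* = 10.5102.
Consumer price on the demand curve at Q*: 116.45 − 3.72×10.5102 = 77.3521.

P = $77.35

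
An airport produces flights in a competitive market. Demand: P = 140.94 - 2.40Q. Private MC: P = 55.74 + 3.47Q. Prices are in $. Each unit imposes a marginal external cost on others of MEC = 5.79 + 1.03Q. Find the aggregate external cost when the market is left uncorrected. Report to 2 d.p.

Market equilibrium (private): 55.74 + 3.47Q = 140.94 - 2.40Q → Q_m = 14.5145.
Total external cost = ∫₀^{Q_m} (5.79 + 1.03Q) dQ = 5.79×14.5145 + ½×1.03×14.5145² = 192.5344.

$192.53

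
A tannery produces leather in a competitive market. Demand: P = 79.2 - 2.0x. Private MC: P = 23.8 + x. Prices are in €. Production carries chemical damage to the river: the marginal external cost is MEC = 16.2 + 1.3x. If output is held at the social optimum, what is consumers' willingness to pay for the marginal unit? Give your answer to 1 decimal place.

Social marginal cost = private MC + MEC = 40.0 + 2.3x.
Set SMC = demand: 40.0 + 2.3x = 79.2 - 2.0x → x* = 9.1163.
Consumer price on the demand curve at x*: 79.2 − 2.0×9.1163 = 60.9674.

P = €61.0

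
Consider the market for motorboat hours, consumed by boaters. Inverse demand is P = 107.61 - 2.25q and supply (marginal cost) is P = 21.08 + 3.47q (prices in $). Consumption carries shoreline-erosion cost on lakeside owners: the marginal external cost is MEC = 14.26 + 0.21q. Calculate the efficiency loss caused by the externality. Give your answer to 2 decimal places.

DWL = $25.64

Market equilibrium (private): 21.08 + 3.47q = 107.61 - 2.25q → q_m = 15.1276.
Social marginal benefit = demand − MEC = 93.35 - 2.46q.
Set SMB = MC: 93.35 - 2.46q = 21.08 + 3.47q → q* = 12.1872.
The loss is the area between SMB and MC from q* to q_m; with linear curves that's a triangle of height MEC(q_m).
DWL = ½ × 2.9404 × 17.4368 = 25.6356.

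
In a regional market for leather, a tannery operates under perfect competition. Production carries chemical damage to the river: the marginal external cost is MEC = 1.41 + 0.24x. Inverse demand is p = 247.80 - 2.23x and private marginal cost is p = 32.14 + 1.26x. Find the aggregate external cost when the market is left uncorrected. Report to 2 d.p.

545.34

Market equilibrium (private): 32.14 + 1.26x = 247.80 - 2.23x → x_m = 61.7937.
Total external cost = ∫₀^{x_m} (1.41 + 0.24x) dx = 1.41×61.7937 + ½×0.24×61.7937² = 545.3445.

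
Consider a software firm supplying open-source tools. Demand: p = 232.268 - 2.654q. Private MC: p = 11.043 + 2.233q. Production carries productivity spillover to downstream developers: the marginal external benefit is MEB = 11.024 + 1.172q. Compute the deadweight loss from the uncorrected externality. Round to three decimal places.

Market equilibrium (private): 11.043 + 2.233q = 232.268 - 2.654q → q_m = 45.2681.
Social marginal cost = private MC − MEB = 0.019 + 1.061q.
Set SMC = demand: 0.019 + 1.061q = 232.268 - 2.654q → q* = 62.5166.
The loss is the area between SMC and demand from q* to q_m; with linear curves that's a triangle of height MEB(q_m).
DWL = ½ × 17.2485 × 64.0782 = 552.6264.

DWL = 552.626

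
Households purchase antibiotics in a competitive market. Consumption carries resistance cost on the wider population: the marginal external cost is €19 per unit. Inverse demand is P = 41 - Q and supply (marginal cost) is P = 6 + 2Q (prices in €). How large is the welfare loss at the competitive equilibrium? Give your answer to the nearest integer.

Market equilibrium (private): 6 + 2Q = 41 - Q → Q_m = 11.6667.
Social marginal benefit = demand − MEC = 22 - Q.
Set SMB = MC: 22 - Q = 6 + 2Q → Q* = 5.3333.
Height of the DWL triangle at Q_m is MC(Q_m) − SMB(Q_m) = MEC(Q_m) = 19.0000.
DWL = ½ × 6.3334 × 19.0000 = 60.1673.

DWL = €60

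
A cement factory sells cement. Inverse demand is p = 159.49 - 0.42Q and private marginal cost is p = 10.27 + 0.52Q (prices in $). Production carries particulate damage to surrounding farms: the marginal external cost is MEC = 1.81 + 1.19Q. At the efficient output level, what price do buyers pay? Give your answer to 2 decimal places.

P = $130.42

Social marginal cost = private MC + MEC = 12.08 + 1.71Q.
Set SMC = demand: 12.08 + 1.71Q = 159.49 - 0.42Q → Q* = 69.2066.
Consumer price on the demand curve at Q*: 159.49 − 0.42×69.2066 = 130.4232.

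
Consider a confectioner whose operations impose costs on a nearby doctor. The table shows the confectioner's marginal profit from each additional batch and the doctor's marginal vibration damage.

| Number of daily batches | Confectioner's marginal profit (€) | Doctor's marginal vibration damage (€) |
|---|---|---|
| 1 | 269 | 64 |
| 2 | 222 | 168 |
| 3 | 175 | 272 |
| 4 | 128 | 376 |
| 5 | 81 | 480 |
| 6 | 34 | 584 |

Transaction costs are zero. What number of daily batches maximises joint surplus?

2

Bargaining reaches the level where marginal profit last exceeds marginal vibration damage.
That holds through level 2 (222 ≥ 168) but not at 3 (175 < 272).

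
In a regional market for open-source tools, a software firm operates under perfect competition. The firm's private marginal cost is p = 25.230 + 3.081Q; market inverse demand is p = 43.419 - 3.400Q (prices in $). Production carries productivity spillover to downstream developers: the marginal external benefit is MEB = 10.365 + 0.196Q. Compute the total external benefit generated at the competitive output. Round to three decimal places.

$29.861

Market equilibrium (private): 25.230 + 3.081Q = 43.419 - 3.400Q → Q_m = 2.8065.
Total external benefit = ∫₀^{Q_m} (10.365 + 0.196Q) dQ = 10.365×2.8065 + ½×0.196×2.8065² = 29.8613.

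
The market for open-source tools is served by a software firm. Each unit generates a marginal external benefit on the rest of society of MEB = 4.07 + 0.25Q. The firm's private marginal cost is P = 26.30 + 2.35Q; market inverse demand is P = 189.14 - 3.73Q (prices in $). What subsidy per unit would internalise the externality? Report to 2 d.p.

Social marginal cost = private MC − MEB = 22.23 + 2.10Q.
Set SMC = demand: 22.23 + 2.10Q = 189.14 - 3.73Q → Q* = 28.6295.
The Pigouvian subsidy equals MEB at Q*: 4.07 + 0.25×28.6295 = 11.2274.

subsidy = $11.23 per unit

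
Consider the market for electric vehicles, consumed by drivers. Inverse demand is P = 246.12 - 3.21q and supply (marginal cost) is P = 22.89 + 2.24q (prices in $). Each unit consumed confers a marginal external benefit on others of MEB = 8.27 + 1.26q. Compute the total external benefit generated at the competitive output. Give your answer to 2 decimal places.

$1395.68

Market equilibrium (private): 22.89 + 2.24q = 246.12 - 3.21q → q_m = 40.9596.
Total external benefit = ∫₀^{q_m} (8.27 + 1.26q) dq = 8.27×40.9596 + ½×1.26×40.9596² = 1395.6799.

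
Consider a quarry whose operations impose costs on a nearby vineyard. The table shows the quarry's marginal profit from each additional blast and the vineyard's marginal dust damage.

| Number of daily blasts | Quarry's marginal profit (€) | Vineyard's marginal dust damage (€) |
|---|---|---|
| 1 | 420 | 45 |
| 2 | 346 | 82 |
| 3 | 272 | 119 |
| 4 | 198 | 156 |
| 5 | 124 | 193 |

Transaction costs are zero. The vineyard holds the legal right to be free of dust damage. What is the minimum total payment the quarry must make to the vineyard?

€402

Efficient level: marginal profit ≥ marginal dust damage through level 4, so k* = 4.
With the vineyard holding the right, the quarry must at least compensate total damage at k*: 45 + 82 + 119 + 156 = 402.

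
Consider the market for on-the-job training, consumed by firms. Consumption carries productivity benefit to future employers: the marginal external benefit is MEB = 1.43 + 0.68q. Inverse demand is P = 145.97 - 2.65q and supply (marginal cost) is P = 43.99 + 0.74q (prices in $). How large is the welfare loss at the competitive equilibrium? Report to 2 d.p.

Market equilibrium (private): 43.99 + 0.74q = 145.97 - 2.65q → q_m = 30.0826.
Social marginal benefit = demand + MEB = 147.40 - 1.97q.
Set SMB = MC: 147.40 - 1.97q = 43.99 + 0.74q → q* = 38.1587.
Height of the DWL triangle at q_m is SMB(q_m) − MC(q_m) = MEB(q_m) = 21.8862.
DWL = ½ × 8.0761 × 21.8862 = 88.3776.

DWL = $88.38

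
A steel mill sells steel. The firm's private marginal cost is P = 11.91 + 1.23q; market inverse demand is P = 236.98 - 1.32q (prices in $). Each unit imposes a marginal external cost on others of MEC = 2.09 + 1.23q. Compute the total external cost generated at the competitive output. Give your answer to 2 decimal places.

$4975.51

Market equilibrium (private): 11.91 + 1.23q = 236.98 - 1.32q → q_m = 88.2627.
Total external cost = ∫₀^{q_m} (2.09 + 1.23q) dq = 2.09×88.2627 + ½×1.23×88.2627² = 4975.5061.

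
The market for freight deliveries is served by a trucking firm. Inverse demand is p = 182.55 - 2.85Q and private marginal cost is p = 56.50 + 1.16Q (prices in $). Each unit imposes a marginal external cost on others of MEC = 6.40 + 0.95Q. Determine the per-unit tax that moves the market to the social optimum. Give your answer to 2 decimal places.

Social marginal cost = private MC + MEC = 62.90 + 2.11Q.
Set SMC = demand: 62.90 + 2.11Q = 182.55 - 2.85Q → Q* = 24.1230.
The Pigouvian tax equals MEC at Q*: 6.40 + 0.95×24.1230 = 29.3169.

tax = $29.32 per unit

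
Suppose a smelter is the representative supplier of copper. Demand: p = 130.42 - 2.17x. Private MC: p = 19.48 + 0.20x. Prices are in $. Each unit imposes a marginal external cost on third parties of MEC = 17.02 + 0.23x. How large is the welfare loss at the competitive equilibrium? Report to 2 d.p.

Market equilibrium (private): 19.48 + 0.20x = 130.42 - 2.17x → x_m = 46.8101.
Social marginal cost = private MC + MEC = 36.50 + 0.43x.
Set SMC = demand: 36.50 + 0.43x = 130.42 - 2.17x → x* = 36.1231.
Between x* and x_m the wedge SMC − demand runs linearly from 0 to MEC(x_m), so the loss is a triangle.
DWL = ½ × 10.6870 × 27.7863 = 148.4761.

DWL = $148.48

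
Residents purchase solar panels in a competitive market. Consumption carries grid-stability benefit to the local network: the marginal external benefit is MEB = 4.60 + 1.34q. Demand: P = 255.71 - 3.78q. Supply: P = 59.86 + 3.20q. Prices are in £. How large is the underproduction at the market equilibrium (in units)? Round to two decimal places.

Market equilibrium (private): 59.86 + 3.20q = 255.71 - 3.78q → q_m = 28.0587.
Social marginal benefit = demand + MEB = 260.31 - 2.44q.
Set SMB = MC: 260.31 - 2.44q = 59.86 + 3.20q → q* = 35.5408.
Gap = |28.0587 − 35.5408| = 7.4821.

7.48 units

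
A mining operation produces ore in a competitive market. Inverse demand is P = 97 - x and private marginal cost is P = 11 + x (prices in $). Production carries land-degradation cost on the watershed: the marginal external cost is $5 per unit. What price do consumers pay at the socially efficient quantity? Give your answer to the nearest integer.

P = $57

Social marginal cost = private MC + MEC = 16 + x.
Set SMC = demand: 16 + x = 97 - x → x* = 40.5000.
Consumer price on the demand curve at x*: 97 − 1×40.5000 = 56.5000.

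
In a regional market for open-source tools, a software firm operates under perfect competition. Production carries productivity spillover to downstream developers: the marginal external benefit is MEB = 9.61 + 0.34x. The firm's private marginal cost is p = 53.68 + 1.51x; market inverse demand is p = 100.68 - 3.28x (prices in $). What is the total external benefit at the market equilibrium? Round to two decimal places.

$110.66

Market equilibrium (private): 53.68 + 1.51x = 100.68 - 3.28x → x_m = 9.8121.
Total external benefit = ∫₀^{x_m} (9.61 + 0.34x) dx = 9.61×9.8121 + ½×0.34×9.8121² = 110.6614.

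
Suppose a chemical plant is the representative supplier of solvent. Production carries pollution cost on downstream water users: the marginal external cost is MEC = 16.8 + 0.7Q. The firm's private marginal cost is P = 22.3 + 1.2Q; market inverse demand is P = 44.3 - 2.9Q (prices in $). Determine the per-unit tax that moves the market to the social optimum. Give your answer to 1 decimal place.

Social marginal cost = private MC + MEC = 39.1 + 1.9Q.
Set SMC = demand: 39.1 + 1.9Q = 44.3 - 2.9Q → Q* = 1.0833.
The Pigouvian tax equals MEC at Q*: 16.8 + 0.7×1.0833 = 17.5583.

tax = $17.6 per unit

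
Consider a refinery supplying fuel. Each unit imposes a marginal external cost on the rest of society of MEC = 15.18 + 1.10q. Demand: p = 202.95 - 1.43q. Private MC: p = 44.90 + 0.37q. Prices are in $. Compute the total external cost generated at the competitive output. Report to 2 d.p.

Market equilibrium (private): 44.90 + 0.37q = 202.95 - 1.43q → q_m = 87.8056.
Total external cost = ∫₀^{q_m} (15.18 + 1.10q) dq = 15.18×87.8056 + ½×1.10×87.8056² = 5573.2919.

$5573.29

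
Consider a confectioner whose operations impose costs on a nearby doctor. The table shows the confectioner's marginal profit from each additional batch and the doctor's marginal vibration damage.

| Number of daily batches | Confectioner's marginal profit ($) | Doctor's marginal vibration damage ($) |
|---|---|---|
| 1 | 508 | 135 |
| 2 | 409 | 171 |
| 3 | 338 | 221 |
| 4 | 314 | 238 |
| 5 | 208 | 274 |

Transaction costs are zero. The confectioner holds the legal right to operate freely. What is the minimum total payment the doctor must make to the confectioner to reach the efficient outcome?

$208

Left alone the confectioner would choose level 5 (marginal profit stays positive).
Efficient level: k* = 4 (marginal profit ≥ marginal vibration damage through 4).
The doctor must at least cover the confectioner's forgone profit from cutting 5→4: 208 = 208.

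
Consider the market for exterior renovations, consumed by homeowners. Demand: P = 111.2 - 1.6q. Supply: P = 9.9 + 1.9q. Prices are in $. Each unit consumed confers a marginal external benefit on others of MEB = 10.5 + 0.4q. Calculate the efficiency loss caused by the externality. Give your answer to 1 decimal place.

DWL = $78.6

Market equilibrium (private): 9.9 + 1.9q = 111.2 - 1.6q → q_m = 28.9429.
Social marginal benefit = demand + MEB = 121.7 - 1.2q.
Set SMB = MC: 121.7 - 1.2q = 9.9 + 1.9q → q* = 36.0645.
The loss is the area between SMB and MC from q* to q_m; with linear curves that's a triangle of height MEB(q_m).
DWL = ½ × 7.1216 × 22.0771 = 78.6121.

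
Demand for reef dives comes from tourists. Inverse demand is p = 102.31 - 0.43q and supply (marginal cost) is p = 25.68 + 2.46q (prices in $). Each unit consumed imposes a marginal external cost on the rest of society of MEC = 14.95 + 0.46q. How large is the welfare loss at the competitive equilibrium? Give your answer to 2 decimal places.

Market equilibrium (private): 25.68 + 2.46q = 102.31 - 0.43q → q_m = 26.5156.
Social marginal benefit = demand − MEC = 87.36 - 0.89q.
Set SMB = MC: 87.36 - 0.89q = 25.68 + 2.46q → q* = 18.4119.
The welfare-loss triangle has base |q_m − q*| and height MEC(q_m) (the vertical gap between SMB and MC is zero at q* and MEC at q_m).
DWL = ½ × 8.1037 × 27.1472 = 109.9964.

DWL = $110.00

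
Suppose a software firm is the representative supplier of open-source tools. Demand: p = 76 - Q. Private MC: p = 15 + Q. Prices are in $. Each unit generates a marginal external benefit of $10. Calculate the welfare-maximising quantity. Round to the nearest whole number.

Q* = 36

Social marginal cost = private MC − MEB = 5 + Q.
Set SMC = demand: 5 + Q = 76 - Q → Q* = 35.5000.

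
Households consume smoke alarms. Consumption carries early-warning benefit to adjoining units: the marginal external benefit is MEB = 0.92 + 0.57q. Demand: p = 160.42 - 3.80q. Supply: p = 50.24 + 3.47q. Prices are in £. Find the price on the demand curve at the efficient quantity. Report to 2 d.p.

Social marginal benefit = demand + MEB = 161.34 - 3.23q.
Set SMB = MC: 161.34 - 3.23q = 50.24 + 3.47q → q* = 16.5821.
Consumer price on the demand curve at q*: 160.42 − 3.80×16.5821 = 97.4080.

P = £97.41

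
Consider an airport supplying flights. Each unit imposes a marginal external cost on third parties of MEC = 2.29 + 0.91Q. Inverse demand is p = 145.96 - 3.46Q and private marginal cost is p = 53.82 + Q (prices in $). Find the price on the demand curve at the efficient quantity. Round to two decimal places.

P = $88.07

Social marginal cost = private MC + MEC = 56.11 + 1.91Q.
Set SMC = demand: 56.11 + 1.91Q = 145.96 - 3.46Q → Q* = 16.7318.
Consumer price on the demand curve at Q*: 145.96 − 3.46×16.7318 = 88.0680.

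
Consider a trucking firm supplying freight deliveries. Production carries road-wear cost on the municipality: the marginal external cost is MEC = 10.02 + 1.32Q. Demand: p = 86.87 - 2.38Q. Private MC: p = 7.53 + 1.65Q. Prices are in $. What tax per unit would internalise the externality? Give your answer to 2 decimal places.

tax = $27.12 per unit

Social marginal cost = private MC + MEC = 17.55 + 2.97Q.
Set SMC = demand: 17.55 + 2.97Q = 86.87 - 2.38Q → Q* = 12.9570.
The Pigouvian tax equals MEC at Q*: 10.02 + 1.32×12.9570 = 27.1232.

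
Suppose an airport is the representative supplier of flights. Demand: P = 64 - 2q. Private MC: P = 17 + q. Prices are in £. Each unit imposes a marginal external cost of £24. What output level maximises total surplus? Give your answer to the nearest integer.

q* = 8

Social marginal cost = private MC + MEC = 41 + q.
Set SMC = demand: 41 + q = 64 - 2q → q* = 7.6667.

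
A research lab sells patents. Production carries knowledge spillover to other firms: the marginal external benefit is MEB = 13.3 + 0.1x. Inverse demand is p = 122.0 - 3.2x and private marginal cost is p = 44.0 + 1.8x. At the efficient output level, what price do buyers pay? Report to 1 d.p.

P = 62.4

Social marginal cost = private MC − MEB = 30.7 + 1.7x.
Set SMC = demand: 30.7 + 1.7x = 122.0 - 3.2x → x* = 18.6327.
Consumer price on the demand curve at x*: 122.0 − 3.2×18.6327 = 62.3754.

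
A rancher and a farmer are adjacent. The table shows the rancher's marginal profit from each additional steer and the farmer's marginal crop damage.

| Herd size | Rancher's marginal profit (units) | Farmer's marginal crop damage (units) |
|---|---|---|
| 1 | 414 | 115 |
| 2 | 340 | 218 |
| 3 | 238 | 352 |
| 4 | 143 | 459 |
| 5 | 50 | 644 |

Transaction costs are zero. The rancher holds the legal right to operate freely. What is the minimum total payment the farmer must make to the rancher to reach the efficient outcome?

431

Left alone the rancher would choose level 5 (marginal profit stays positive).
Efficient level: k* = 2 (marginal profit ≥ marginal crop damage through 2).
The farmer must at least cover the rancher's forgone profit from cutting 5→2: 238 + 143 + 50 = 431.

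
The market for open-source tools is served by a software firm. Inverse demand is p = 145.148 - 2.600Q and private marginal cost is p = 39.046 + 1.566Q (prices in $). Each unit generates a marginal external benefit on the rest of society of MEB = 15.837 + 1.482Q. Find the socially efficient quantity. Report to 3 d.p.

Social marginal cost = private MC − MEB = 23.209 + 0.084Q.
Set SMC = demand: 23.209 + 0.084Q = 145.148 - 2.600Q → Q* = 45.4318.

Q* = 45.432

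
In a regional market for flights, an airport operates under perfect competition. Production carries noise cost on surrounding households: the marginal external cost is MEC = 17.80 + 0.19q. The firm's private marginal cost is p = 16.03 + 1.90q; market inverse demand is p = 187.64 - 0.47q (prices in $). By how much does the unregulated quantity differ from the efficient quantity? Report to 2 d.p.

Market equilibrium (private): 16.03 + 1.90q = 187.64 - 0.47q → q_m = 72.4093.
Social marginal cost = private MC + MEC = 33.83 + 2.09q.
Set SMC = demand: 33.83 + 2.09q = 187.64 - 0.47q → q* = 60.0820.
Gap = |72.4093 − 60.0820| = 12.3273.

12.33 units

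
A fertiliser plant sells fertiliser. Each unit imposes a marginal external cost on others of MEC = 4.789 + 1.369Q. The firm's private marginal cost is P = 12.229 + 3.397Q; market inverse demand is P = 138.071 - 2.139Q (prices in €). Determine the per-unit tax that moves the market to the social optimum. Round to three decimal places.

tax = €28.789 per unit

Social marginal cost = private MC + MEC = 17.018 + 4.766Q.
Set SMC = demand: 17.018 + 4.766Q = 138.071 - 2.139Q → Q* = 17.5312.
The Pigouvian tax equals MEC at Q*: 4.789 + 1.369×17.5312 = 28.7892.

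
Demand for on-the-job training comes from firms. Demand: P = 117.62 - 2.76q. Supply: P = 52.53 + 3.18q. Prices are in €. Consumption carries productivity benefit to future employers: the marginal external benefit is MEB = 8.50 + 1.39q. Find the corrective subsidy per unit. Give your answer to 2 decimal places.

Social marginal benefit = demand + MEB = 126.12 - 1.37q.
Set SMB = MC: 126.12 - 1.37q = 52.53 + 3.18q → q* = 16.1736.
The Pigouvian subsidy equals MEB at q*: 8.50 + 1.39×16.1736 = 30.9813.

subsidy = €30.98 per unit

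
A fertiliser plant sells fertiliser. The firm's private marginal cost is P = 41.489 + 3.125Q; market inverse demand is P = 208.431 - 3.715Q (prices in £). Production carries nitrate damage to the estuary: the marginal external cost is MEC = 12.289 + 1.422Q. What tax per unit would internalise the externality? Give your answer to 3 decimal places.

tax = £38.907 per unit

Social marginal cost = private MC + MEC = 53.778 + 4.547Q.
Set SMC = demand: 53.778 + 4.547Q = 208.431 - 3.715Q → Q* = 18.7186.
The Pigouvian tax equals MEC at Q*: 12.289 + 1.422×18.7186 = 38.9068.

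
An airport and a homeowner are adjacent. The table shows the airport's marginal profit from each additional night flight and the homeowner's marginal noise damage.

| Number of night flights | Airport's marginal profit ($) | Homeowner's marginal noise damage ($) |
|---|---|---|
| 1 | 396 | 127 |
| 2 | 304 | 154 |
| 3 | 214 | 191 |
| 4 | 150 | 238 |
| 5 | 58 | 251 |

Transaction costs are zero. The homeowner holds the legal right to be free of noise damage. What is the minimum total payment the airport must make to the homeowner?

$472

Efficient level: marginal profit ≥ marginal noise damage through level 3, so k* = 3.
With the homeowner holding the right, the airport must at least compensate total damage at k*: 127 + 154 + 191 = 472.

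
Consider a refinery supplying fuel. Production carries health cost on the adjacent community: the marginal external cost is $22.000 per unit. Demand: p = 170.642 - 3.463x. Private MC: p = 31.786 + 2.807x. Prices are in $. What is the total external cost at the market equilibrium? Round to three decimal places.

Market equilibrium (private): 31.786 + 2.807x = 170.642 - 3.463x → x_m = 22.1461.
Total external cost = MEC × x_m = 22.000 × 22.1461 = 487.2142.

$487.214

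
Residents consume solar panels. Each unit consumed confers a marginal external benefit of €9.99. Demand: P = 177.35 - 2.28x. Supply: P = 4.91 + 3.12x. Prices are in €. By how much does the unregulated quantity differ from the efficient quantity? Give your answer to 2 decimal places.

1.85 units

Market equilibrium (private): 4.91 + 3.12x = 177.35 - 2.28x → x_m = 31.9333.
Social marginal benefit = demand + MEB = 187.34 - 2.28x.
Set SMB = MC: 187.34 - 2.28x = 4.91 + 3.12x → x* = 33.7833.
Gap = |31.9333 − 33.7833| = 1.8500.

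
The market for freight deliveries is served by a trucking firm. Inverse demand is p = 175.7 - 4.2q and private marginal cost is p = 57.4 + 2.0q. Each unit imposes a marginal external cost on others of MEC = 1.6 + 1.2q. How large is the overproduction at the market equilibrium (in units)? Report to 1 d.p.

3.3 units

Market equilibrium (private): 57.4 + 2.0q = 175.7 - 4.2q → q_m = 19.0806.
Social marginal cost = private MC + MEC = 59.0 + 3.2q.
Set SMC = demand: 59.0 + 3.2q = 175.7 - 4.2q → q* = 15.7703.
Gap = |19.0806 − 15.7703| = 3.3103.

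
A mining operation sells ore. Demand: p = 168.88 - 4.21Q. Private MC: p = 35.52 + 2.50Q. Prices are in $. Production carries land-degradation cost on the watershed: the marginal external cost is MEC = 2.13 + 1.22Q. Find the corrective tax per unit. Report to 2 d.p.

tax = $22.32 per unit

Social marginal cost = private MC + MEC = 37.65 + 3.72Q.
Set SMC = demand: 37.65 + 3.72Q = 168.88 - 4.21Q → Q* = 16.5485.
The Pigouvian tax equals MEC at Q*: 2.13 + 1.22×16.5485 = 22.3192.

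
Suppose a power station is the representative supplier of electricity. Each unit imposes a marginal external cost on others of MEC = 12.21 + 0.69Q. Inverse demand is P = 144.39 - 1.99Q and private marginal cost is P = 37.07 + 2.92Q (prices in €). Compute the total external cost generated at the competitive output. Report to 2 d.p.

Market equilibrium (private): 37.07 + 2.92Q = 144.39 - 1.99Q → Q_m = 21.8574.
Total external cost = ∫₀^{Q_m} (12.21 + 0.69Q) dQ = 12.21×21.8574 + ½×0.69×21.8574² = 431.7012.

€431.70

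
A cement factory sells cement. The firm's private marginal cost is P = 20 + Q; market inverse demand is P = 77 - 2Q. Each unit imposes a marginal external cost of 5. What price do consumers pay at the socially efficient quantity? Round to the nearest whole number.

Social marginal cost = private MC + MEC = 25 + Q.
Set SMC = demand: 25 + Q = 77 - 2Q → Q* = 17.3333.
Consumer price on the demand curve at Q*: 77 − 2×17.3333 = 42.3334.

P = 42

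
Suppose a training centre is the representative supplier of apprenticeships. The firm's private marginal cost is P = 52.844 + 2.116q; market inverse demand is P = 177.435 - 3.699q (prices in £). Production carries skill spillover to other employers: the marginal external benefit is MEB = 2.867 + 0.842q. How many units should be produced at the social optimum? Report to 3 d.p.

Social marginal cost = private MC − MEB = 49.977 + 1.274q.
Set SMC = demand: 49.977 + 1.274q = 177.435 - 3.699q → q* = 25.6300.

q* = 25.630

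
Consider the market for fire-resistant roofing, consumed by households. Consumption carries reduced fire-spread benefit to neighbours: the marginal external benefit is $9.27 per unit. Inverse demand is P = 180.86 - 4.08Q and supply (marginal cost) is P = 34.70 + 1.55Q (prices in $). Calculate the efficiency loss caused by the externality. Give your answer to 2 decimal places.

DWL = $7.63

Market equilibrium (private): 34.70 + 1.55Q = 180.86 - 4.08Q → Q_m = 25.9609.
Social marginal benefit = demand + MEB = 190.13 - 4.08Q.
Set SMB = MC: 190.13 - 4.08Q = 34.70 + 1.55Q → Q* = 27.6075.
The welfare-loss triangle has base |Q_m − Q*| and height MEB(Q_m) (the vertical gap between SMB and MC is zero at Q* and MEB at Q_m).
DWL = ½ × 1.6466 × 9.2700 = 7.6320.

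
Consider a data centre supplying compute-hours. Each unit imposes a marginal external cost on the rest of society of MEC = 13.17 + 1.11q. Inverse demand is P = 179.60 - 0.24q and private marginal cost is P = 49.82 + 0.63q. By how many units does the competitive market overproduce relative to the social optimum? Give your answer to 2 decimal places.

90.28 units

Market equilibrium (private): 49.82 + 0.63q = 179.60 - 0.24q → q_m = 149.1724.
Social marginal cost = private MC + MEC = 62.99 + 1.74q.
Set SMC = demand: 62.99 + 1.74q = 179.60 - 0.24q → q* = 58.8939.
Gap = |149.1724 − 58.8939| = 90.2785.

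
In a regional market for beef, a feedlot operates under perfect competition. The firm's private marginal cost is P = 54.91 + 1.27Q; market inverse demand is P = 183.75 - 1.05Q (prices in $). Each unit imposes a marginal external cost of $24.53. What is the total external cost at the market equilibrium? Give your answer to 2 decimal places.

$1362.26

Market equilibrium (private): 54.91 + 1.27Q = 183.75 - 1.05Q → Q_m = 55.5345.
Total external cost = MEC × Q_m = 24.53 × 55.5345 = 1362.2613.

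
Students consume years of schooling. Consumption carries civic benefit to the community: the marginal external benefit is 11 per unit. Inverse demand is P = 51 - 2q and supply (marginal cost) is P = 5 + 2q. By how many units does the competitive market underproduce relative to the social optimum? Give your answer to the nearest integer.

Market equilibrium (private): 5 + 2q = 51 - 2q → q_m = 11.5000.
Social marginal benefit = demand + MEB = 62 - 2q.
Set SMB = MC: 62 - 2q = 5 + 2q → q* = 14.2500.
Gap = |11.5000 − 14.2500| = 2.7500.

3 units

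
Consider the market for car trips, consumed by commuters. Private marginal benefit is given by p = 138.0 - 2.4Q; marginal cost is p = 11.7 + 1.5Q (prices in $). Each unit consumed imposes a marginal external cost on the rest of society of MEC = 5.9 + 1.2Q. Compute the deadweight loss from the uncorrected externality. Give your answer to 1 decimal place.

DWL = $196.4

Market equilibrium (private): 11.7 + 1.5Q = 138.0 - 2.4Q → Q_m = 32.3846.
Social marginal benefit = demand − MEC = 132.1 - 3.6Q.
Set SMB = MC: 132.1 - 3.6Q = 11.7 + 1.5Q → Q* = 23.6078.
Height of the DWL triangle at Q_m is MC(Q_m) − SMB(Q_m) = MEC(Q_m) = 44.7615.
DWL = ½ × 8.7768 × 44.7615 = 196.4314.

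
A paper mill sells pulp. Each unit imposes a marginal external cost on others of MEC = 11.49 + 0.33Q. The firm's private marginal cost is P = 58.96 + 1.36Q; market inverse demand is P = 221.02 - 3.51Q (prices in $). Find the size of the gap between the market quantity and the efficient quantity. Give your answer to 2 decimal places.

4.32 units

Market equilibrium (private): 58.96 + 1.36Q = 221.02 - 3.51Q → Q_m = 33.2772.
Social marginal cost = private MC + MEC = 70.45 + 1.69Q.
Set SMC = demand: 70.45 + 1.69Q = 221.02 - 3.51Q → Q* = 28.9558.
Gap = |33.2772 − 28.9558| = 4.3214.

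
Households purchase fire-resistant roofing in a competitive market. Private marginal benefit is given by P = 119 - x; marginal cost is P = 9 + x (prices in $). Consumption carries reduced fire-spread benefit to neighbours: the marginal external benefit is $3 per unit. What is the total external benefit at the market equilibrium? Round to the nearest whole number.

$165

Market equilibrium (private): 9 + x = 119 - x → x_m = 55.0000.
Total external benefit = MEB × x_m = 3 × 55.0000 = 165.0000.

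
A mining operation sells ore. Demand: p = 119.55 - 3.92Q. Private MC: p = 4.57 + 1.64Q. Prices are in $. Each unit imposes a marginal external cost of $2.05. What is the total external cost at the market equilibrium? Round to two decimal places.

$42.39

Market equilibrium (private): 4.57 + 1.64Q = 119.55 - 3.92Q → Q_m = 20.6799.
Total external cost = MEC × Q_m = 2.05 × 20.6799 = 42.3938.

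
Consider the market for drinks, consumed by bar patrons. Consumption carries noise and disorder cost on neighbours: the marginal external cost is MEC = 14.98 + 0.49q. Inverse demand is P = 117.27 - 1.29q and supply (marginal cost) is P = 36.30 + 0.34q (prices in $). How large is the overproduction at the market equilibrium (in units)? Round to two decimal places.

18.55 units

Market equilibrium (private): 36.30 + 0.34q = 117.27 - 1.29q → q_m = 49.6748.
Social marginal benefit = demand − MEC = 102.29 - 1.78q.
Set SMB = MC: 102.29 - 1.78q = 36.30 + 0.34q → q* = 31.1274.
Gap = |49.6748 − 31.1274| = 18.5474.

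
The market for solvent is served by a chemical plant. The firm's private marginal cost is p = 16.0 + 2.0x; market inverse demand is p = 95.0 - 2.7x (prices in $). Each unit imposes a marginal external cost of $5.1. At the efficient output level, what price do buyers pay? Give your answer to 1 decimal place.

P = $52.5

Social marginal cost = private MC + MEC = 21.1 + 2.0x.
Set SMC = demand: 21.1 + 2.0x = 95.0 - 2.7x → x* = 15.7234.
Consumer price on the demand curve at x*: 95.0 − 2.7×15.7234 = 52.5468.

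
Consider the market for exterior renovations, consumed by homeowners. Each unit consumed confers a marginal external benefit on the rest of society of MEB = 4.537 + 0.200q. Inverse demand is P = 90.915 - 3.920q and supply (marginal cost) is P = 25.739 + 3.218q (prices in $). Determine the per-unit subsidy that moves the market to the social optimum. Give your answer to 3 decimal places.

Social marginal benefit = demand + MEB = 95.452 - 3.720q.
Set SMB = MC: 95.452 - 3.720q = 25.739 + 3.218q → q* = 10.0480.
The Pigouvian subsidy equals MEB at q*: 4.537 + 0.200×10.0480 = 6.5466.

subsidy = $6.547 per unit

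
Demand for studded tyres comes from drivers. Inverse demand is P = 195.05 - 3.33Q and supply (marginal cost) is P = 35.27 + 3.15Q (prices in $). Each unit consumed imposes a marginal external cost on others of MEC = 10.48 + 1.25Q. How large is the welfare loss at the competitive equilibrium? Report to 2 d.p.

DWL = $110.34

Market equilibrium (private): 35.27 + 3.15Q = 195.05 - 3.33Q → Q_m = 24.6574.
Social marginal benefit = demand − MEC = 184.57 - 4.58Q.
Set SMB = MC: 184.57 - 4.58Q = 35.27 + 3.15Q → Q* = 19.3144.
The welfare-loss triangle has base |Q_m − Q*| and height MEC(Q_m) (the vertical gap between SMB and MC is zero at Q* and MEC at Q_m).
DWL = ½ × 5.3430 × 41.3018 = 110.3378.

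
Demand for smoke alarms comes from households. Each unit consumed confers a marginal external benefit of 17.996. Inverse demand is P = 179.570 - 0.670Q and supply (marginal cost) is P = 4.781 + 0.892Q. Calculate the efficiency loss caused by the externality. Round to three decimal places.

DWL = 103.667

Market equilibrium (private): 4.781 + 0.892Q = 179.570 - 0.670Q → Q_m = 111.9008.
Social marginal benefit = demand + MEB = 197.566 - 0.670Q.
Set SMB = MC: 197.566 - 0.670Q = 4.781 + 0.892Q → Q* = 123.4219.
Between Q* and Q_m the wedge SMB − MC runs linearly from 0 to MEB(Q_m), so the loss is a triangle.
DWL = ½ × 11.5211 × 17.9960 = 103.6669.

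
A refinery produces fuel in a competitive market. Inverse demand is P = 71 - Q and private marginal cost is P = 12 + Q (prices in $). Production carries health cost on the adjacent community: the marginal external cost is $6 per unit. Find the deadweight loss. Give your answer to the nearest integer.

DWL = $9

Market equilibrium (private): 12 + Q = 71 - Q → Q_m = 29.5000.
Social marginal cost = private MC + MEC = 18 + Q.
Set SMC = demand: 18 + Q = 71 - Q → Q* = 26.5000.
Height of the DWL triangle at Q_m is SMC(Q_m) − demand(Q_m) = MEC(Q_m) = 6.0000.
DWL = ½ × 3.0000 × 6.0000 = 9.0000.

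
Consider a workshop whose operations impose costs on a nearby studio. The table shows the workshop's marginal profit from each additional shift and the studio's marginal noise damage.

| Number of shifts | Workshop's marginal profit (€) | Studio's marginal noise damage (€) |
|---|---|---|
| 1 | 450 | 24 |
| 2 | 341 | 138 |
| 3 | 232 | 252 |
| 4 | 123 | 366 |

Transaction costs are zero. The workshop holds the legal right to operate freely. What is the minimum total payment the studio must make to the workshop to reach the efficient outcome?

Left alone the workshop would choose level 4 (marginal profit stays positive).
Efficient level: k* = 2 (marginal profit ≥ marginal noise damage through 2).
The studio must at least cover the workshop's forgone profit from cutting 4→2: 232 + 123 = 355.

€355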